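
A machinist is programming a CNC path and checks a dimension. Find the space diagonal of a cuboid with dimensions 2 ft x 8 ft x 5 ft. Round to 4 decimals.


Shape: rectangular box (space diagonal)
l = 2 ft, w = 8 ft, h = 5 ft
Visualize: the diagonal of the base, then a right triangle with that diagonal and the height.
Formula: d = sqrt(l^2 + w^2 + h^2)
l^2 + w^2 + h^2 = 4 + 64 + 25 = 93
d = sqrt(93)
d = 9.6437
9.6437 ft


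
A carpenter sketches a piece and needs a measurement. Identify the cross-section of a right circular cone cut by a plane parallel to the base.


Solid: right circular cone
Cutting plane: parallel to the base
Visualize the intersection of the plane with the solid's surface.
The boundary of the cut region is a circle.
circle


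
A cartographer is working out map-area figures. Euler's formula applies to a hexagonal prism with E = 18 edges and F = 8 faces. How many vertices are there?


Polyhedron: hexagonal prism
Euler's formula for convex polyhedra: V - E + F = 2
Given: E = 18 edges and F = 8 faces
Solve for V:
V = 2 + E - F = 2 + 18 - 8 = 12
12 vertices


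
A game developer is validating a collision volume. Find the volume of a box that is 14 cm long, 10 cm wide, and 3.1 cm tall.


Shape: rectangular prism
l = 14 cm, w = 10 cm, h = 3.1 cm
Formula: V = l * w * h
V = 14 * 10 * 3.1
V = 140 * 3.1
V = 434
434 cm^3


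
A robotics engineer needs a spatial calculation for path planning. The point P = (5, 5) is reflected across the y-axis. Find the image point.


Transformation: reflection
Original point: (5, 5)
Rule for reflection over the y-axis: (x, y) -> (-x, y)
Apply: (5, 5) -> (-5, 5)
(-5, 5)


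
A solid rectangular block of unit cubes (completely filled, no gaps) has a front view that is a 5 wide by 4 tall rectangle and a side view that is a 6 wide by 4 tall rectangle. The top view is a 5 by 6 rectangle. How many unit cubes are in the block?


Orthographic views of a solid rectangular block:
Front view 5 x 4 -> length = 5, height = 4
Side view 6 x 4 -> width = 6, height = 4 (consistent)
Top view 5 x 6 -> confirms length = 5, width = 6
The block is 5 x 6 x 4.
Total unit cubes = 5 * 6 * 4 = 120
120 unit cubes


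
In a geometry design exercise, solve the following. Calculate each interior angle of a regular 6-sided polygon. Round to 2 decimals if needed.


Shape: regular hexagon (6 sides)
Formula: interior angle = (n - 2) * 180 / n
(n - 2) = 4
(n - 2) * 180 = 720
angle = 720 / 6
angle = 120
120 degrees


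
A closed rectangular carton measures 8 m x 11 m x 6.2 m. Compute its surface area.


Shape: rectangular prism
l = 8 m, w = 11 m, h = 6.2 m
Formula: SA = 2(lw + lh + wh)
lw = 88, lh = 49.6, wh = 68.2
lw + lh + wh = 205.8
SA = 2 * 205.8
SA = 411.6
411.6 m^2


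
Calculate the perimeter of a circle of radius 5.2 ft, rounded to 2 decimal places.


Shape: circle
Radius r = 5.2 ft
Formula: C = 2 * pi * r
C = 2 * pi * 5.2
C = 10.4 * pi
C = 32.67
32.67 ft


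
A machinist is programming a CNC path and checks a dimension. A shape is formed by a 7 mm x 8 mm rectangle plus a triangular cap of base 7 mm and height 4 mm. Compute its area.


Composite shape: rectangle + triangle
Rectangle area = 7 * 8 = 56
Triangle area = 0.5 * 7 * 4 = 14
Total = 56 + 14
Total = 70
70 mm^2


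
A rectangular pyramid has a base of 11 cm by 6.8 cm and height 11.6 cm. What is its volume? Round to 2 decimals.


Shape: rectangular pyramid
Base: 11 cm x 6.8 cm, Height h = 11.6 cm
Formula: V = (1/3) * base_area * h
base_area = 11 * 6.8 = 74.8
base_area * h = 74.8 * 11.6 = 867.68
V = 867.68 / 3
V = 289.23
289.23 cm^3


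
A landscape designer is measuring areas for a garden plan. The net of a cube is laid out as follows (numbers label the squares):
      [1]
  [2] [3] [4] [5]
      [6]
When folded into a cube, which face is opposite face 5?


Net: cross layout. Take square 3 as the base (bottom).
Fold the four squares in the horizontal row up around 3: 2 -> left, 4 -> right, 5 wraps to the top.
Fold 1 and 6 up from 3: 1 -> back, 6 -> front.
Opposite pairs are therefore: (1, 6), (2, 4), (3, 5).
Face 5 is opposite face 3.
face 3


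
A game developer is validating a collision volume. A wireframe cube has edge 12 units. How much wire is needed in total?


Shape: cube
Side s = 12 units
A cube has 12 edges, all equal.
Formula: total edge length = 12 * s
Total = 12 * 12
Total = 144
144 units


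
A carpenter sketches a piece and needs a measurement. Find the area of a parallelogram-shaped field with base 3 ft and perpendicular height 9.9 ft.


Shape: parallelogram
Base b = 3 ft, Height h = 9.9 ft
Formula: A = b * h
A = 3 * 9.9
A = 29.7
29.7 ft^2


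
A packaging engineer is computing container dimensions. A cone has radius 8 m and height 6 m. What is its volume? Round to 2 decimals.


Shape: cone
Radius r = 8 m, Height h = 6 m
Formula: V = (1/3) * pi * r^2 * h
r^2 = 64
pi * r^2 * h = pi * 64 * 6 = 384 * pi
V = 384 * pi / 3
V = 402.12
402.12 m^3


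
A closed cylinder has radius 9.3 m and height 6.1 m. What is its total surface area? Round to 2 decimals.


Shape: closed cylinder
Radius r = 9.3 m, Height h = 6.1 m
Formula: SA = 2*pi*r^2 + 2*pi*r*h = 2*pi*r*(r + h)
r + h = 15.4
2 * r * (r + h) = 2 * 9.3 * 15.4 = 286.44
SA = 286.44 * pi
SA = 899.88
899.88 m^2


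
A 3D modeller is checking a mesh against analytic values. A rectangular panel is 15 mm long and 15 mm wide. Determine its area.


Shape: rectangle
Length l = 15 mm, Width w = 15 mm
Formula: A = l * w
A = 15 * 15
A = 225
225 mm^2


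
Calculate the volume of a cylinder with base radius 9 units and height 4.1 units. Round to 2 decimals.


Shape: cylinder
Radius r = 9 units, Height h = 4.1 units
Formula: V = pi * r^2 * h
r^2 = 81
V = pi * 81 * 4.1
V = 332.1 * pi
V = 1043.32
1043.32 units^3


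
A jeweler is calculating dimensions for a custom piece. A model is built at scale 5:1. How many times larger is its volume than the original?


Linear scale factor k = 5
Rule: under a linear scaling by k, volumes scale by k^3.
k^3 = 5 * 5 * 5
k^3 = 25 * 5
k^3 = 125
Volume scales by a factor of 125.
125 (dimensionless)


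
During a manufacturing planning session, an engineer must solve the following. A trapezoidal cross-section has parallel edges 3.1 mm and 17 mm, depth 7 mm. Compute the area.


Shape: trapezoid
Parallel sides a = 3.1 mm, b = 17 mm; Height h = 7 mm
Formula: A = (a + b) * h / 2
a + b = 3.1 + 17 = 20.1
A = 20.1 * 7 / 2
A = 140.7 / 2
A = 70.35
70.35 mm^2


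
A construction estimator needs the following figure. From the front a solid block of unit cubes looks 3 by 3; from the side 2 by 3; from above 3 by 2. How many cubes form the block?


Orthographic views of a solid rectangular block:
Front view 3 x 3 -> length = 3, height = 3
Side view 2 x 3 -> width = 2, height = 3 (consistent)
Top view 3 x 2 -> confirms length = 3, width = 2
The block is 3 x 2 x 3.
Total unit cubes = 3 * 2 * 3 = 18
18 unit cubes


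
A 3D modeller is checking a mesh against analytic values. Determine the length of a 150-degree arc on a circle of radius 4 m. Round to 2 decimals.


Shape: circular arc
Radius r = 4 m, Angle = 150 degrees
Formula: L = (angle/360) * 2 * pi * r
2 * pi * r = 8 * pi
L = (150/360) * 8 * pi
L = 3.333333 * pi
L = 10.47
10.47 m


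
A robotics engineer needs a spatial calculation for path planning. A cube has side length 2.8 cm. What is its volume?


Shape: cube
Side s = 2.8 cm
Formula: V = s^3
V = 2.8 * 2.8 * 2.8
V = 7.84 * 2.8
V = 21.952
21.952 cm^3


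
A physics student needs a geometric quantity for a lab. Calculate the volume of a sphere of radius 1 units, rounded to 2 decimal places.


Shape: sphere
Radius r = 1 units
Formula: V = (4/3) * pi * r^3
r^3 = 1
(4/3) * 1 = 1.333333
V = 1.333333 * pi
V = 4.19
4.19 units^3


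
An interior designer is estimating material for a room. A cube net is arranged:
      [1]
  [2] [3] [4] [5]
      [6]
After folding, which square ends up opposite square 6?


Net: cross layout. Take square 3 as the base (bottom).
Fold the four squares in the horizontal row up around 3: 2 -> left, 4 -> right, 5 wraps to the top.
Fold 1 and 6 up from 3: 1 -> back, 6 -> front.
Opposite pairs are therefore: (1, 6), (2, 4), (3, 5).
Face 6 is opposite face 1.
face 1


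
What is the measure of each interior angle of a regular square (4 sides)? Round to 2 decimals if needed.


Shape: regular square (4 sides)
Formula: interior angle = (n - 2) * 180 / n
(n - 2) = 2
(n - 2) * 180 = 360
angle = 360 / 4
angle = 90
90 degrees


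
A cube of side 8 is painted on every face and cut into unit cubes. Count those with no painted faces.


Large cube: 8 x 8 x 8, cut into unit cubes.
n = 8, so n - 2 = 6
Unpainted cubes form the interior (n - 2)^3 block.
(n - 2)^3 = 6^3 = 216
216 unit cubes


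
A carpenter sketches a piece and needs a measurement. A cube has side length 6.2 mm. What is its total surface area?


Shape: cube
Side s = 6.2 mm
A cube has 6 square faces.
Formula: SA = 6 * s^2
s^2 = 38.44
SA = 6 * 38.44
SA = 230.64
230.64 mm^2


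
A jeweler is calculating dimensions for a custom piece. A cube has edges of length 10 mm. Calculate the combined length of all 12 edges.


Shape: cube
Side s = 10 mm
A cube has 12 edges, all equal.
Formula: total edge length = 12 * s
Total = 12 * 10
Total = 120
120 mm


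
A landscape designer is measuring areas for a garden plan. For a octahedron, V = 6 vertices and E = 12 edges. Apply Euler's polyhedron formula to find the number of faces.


Polyhedron: octahedron
Euler's formula for convex polyhedra: V - E + F = 2
Given: V = 6 vertices and E = 12 edges
Solve for F:
F = 2 + E - V = 2 + 12 - 6 = 8
8 faces


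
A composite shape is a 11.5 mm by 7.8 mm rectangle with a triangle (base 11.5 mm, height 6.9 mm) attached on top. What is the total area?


Composite shape: rectangle + triangle
Rectangle area = 11.5 * 7.8 = 89.7
Triangle area = 0.5 * 11.5 * 6.9 = 39.675
Total = 89.7 + 39.675
Total = 129.375
129.375 mm^2


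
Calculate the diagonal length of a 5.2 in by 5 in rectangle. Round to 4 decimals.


Shape: rectangle (diagonal via Pythagoras)
Sides: 5.2 in and 5 in
Formula: d = sqrt(l^2 + w^2)
l^2 = 27.04, w^2 = 25
l^2 + w^2 = 52.04
d = sqrt(52.04)
d = 7.2139
7.2139 in


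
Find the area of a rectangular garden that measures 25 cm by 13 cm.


Shape: rectangle
Length l = 25 cm, Width w = 13 cm
Formula: A = l * w
A = 25 * 13
A = 325
325 cm^2


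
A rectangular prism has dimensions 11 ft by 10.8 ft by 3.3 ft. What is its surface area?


Shape: rectangular prism
l = 11 ft, w = 10.8 ft, h = 3.3 ft
Formula: SA = 2(lw + lh + wh)
lw = 118.8, lh = 36.3, wh = 35.64
lw + lh + wh = 190.74
SA = 2 * 190.74
SA = 381.48
381.48 ft^2


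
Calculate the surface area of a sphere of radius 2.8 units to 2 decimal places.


Shape: sphere
Radius r = 2.8 units
Formula: SA = 4 * pi * r^2
r^2 = 7.84
SA = 4 * pi * 7.84
SA = 31.36 * pi
SA = 98.52
98.52 units^2


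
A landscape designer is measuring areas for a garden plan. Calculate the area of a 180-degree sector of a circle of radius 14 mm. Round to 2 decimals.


Shape: circular sector
Radius r = 14 mm, Angle = 180 degrees
Formula: A = (angle/360) * pi * r^2
r^2 = 196
Fraction of circle = 180/360
A = (180/360) * pi * 196
A = 98 * pi
A = 307.88
307.88 mm^2


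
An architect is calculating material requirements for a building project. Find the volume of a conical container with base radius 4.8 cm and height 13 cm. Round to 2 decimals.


Shape: cone
Radius r = 4.8 cm, Height h = 13 cm
Formula: V = (1/3) * pi * r^2 * h
r^2 = 23.04
pi * r^2 * h = pi * 23.04 * 13 = 299.52 * pi
V = 299.52 * pi / 3
V = 313.66
313.66 cm^3


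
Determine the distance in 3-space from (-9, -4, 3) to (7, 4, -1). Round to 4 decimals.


3D distance between two points
P1 = (-9, -4, 3), P2 = (7, 4, -1)
Formula: d = sqrt((x2-x1)^2 + (y2-y1)^2 + (z2-z1)^2)
dx = 7 - -9 = 16
dy = 4 - -4 = 8
dz = -1 - 3 = -4
dx^2 + dy^2 + dz^2 = 256 + 64 + 16 = 336
d = sqrt(336)
d = 18.3303
18.3303 units


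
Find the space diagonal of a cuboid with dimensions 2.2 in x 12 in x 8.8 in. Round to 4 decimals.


Shape: rectangular box (space diagonal)
l = 2.2 in, w = 12 in, h = 8.8 in
Visualize: the diagonal of the base, then a right triangle with that diagonal and the height.
Formula: d = sqrt(l^2 + w^2 + h^2)
l^2 + w^2 + h^2 = 4.84 + 144 + 77.44 = 226.28
d = sqrt(226.28)
d = 15.0426
15.0426 in


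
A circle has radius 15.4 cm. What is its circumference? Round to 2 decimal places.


Shape: circle
Radius r = 15.4 cm
Formula: C = 2 * pi * r
C = 2 * pi * 15.4
C = 30.8 * pi
C = 96.76
96.76 cm


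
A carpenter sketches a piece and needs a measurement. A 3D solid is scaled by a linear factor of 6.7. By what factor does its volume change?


Linear scale factor k = 6.7
Rule: under a linear scaling by k, volumes scale by k^3.
k^3 = 6.7 * 6.7 * 6.7
k^3 = 44.89 * 6.7
k^3 = 300.763
Volume scales by a factor of 300.763.
300.763 (dimensionless)


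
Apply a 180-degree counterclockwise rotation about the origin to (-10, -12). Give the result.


Transformation: rotation about the origin
Original point: (-10, -12)
Rule for 180 deg: (x, y) -> (-x, -y)
Apply: (-10, -12) -> (10, 12)
(10, 12)


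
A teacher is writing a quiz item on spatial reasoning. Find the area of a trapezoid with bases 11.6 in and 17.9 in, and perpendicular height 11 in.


Shape: trapezoid
Parallel sides a = 11.6 in, b = 17.9 in; Height h = 11 in
Formula: A = (a + b) * h / 2
a + b = 11.6 + 17.9 = 29.5
A = 29.5 * 11 / 2
A = 324.5 / 2
A = 162.25
162.25 in^2


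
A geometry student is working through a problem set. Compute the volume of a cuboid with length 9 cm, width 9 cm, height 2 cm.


Shape: rectangular prism
l = 9 cm, w = 9 cm, h = 2 cm
Formula: V = l * w * h
V = 9 * 9 * 2
V = 81 * 2
V = 162
162 cm^3


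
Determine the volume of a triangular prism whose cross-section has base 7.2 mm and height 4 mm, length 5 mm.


Shape: triangular prism
Triangle base = 7.2 mm, triangle height = 4 mm, prism length L = 5 mm
Formula: V = (1/2 * b * h_tri) * L
Cross-section area = 0.5 * 7.2 * 4 = 14.4
V = 14.4 * 5
V = 72
72 mm^3


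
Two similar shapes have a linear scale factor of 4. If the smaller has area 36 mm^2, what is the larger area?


Linear scale factor k = 4
Original area = 36 mm^2
Rule: under a linear scaling by k, areas scale by k^2.
k^2 = 4^2 = 16
New area = 36 * 16
New area = 576
576 mm^2


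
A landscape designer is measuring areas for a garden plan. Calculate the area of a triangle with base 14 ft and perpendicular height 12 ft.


Shape: triangle
Base b = 14 ft, Height h = 12 ft
Formula: A = (1/2) * b * h
A = 0.5 * 14 * 12
A = 0.5 * 168
A = 84
84 ft^2


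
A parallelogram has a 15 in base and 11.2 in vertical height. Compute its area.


Shape: parallelogram
Base b = 15 in, Height h = 11.2 in
Formula: A = b * h
A = 15 * 11.2
A = 168
168 in^2


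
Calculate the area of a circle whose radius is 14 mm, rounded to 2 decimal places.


Shape: circle
Radius r = 14 mm
Formula: A = pi * r^2
r^2 = 14^2 = 196
A = pi * 196
A = 615.75
615.75 mm^2


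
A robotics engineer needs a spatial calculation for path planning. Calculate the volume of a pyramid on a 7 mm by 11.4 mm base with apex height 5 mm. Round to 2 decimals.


Shape: rectangular pyramid
Base: 7 mm x 11.4 mm, Height h = 5 mm
Formula: V = (1/3) * base_area * h
base_area = 7 * 11.4 = 79.8
base_area * h = 79.8 * 5 = 399
V = 399 / 3
V = 133
133 mm^3


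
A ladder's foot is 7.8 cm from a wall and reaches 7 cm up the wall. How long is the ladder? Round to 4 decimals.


Shape: right triangle
Legs a = 7.8 cm, b = 7 cm
Formula: c = sqrt(a^2 + b^2)
a^2 = 60.84, b^2 = 49
a^2 + b^2 = 109.84
c = sqrt(109.84)
c = 10.4805
10.4805 cm


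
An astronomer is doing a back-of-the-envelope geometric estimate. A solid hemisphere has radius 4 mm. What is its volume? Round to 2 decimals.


Shape: hemisphere (half of a sphere)
Radius r = 4 mm
Formula: V = (1/2) * (4/3) * pi * r^3 = (2/3) * pi * r^3
r^3 = 64
(2/3) * 64 = 42.666667
V = 42.666667 * pi
V = 134.04
134.04 mm^3


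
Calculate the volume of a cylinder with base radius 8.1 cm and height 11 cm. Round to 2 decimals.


Shape: cylinder
Radius r = 8.1 cm, Height h = 11 cm
Formula: V = pi * r^2 * h
r^2 = 65.61
V = pi * 65.61 * 11
V = 721.71 * pi
V = 2267.32
2267.32 cm^3


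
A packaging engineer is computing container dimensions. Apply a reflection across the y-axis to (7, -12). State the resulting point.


Transformation: reflection
Original point: (7, -12)
Rule for reflection over the y-axis: (x, y) -> (-x, y)
Apply: (7, -12) -> (-7, -12)
(-7, -12)


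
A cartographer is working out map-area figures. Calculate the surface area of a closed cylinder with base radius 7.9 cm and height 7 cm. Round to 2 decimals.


Shape: closed cylinder
Radius r = 7.9 cm, Height h = 7 cm
Formula: SA = 2*pi*r^2 + 2*pi*r*h = 2*pi*r*(r + h)
r + h = 14.9
2 * r * (r + h) = 2 * 7.9 * 14.9 = 235.42
SA = 235.42 * pi
SA = 739.59
739.59 cm^2


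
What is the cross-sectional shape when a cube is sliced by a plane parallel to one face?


Solid: cube
Cutting plane: parallel to one face
Visualize the intersection of the plane with the solid's surface.
The boundary of the cut region is a square.
square


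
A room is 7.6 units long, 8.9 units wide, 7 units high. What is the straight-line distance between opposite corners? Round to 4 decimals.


Shape: rectangular box (space diagonal)
l = 7.6 units, w = 8.9 units, h = 7 units
Visualize: the diagonal of the base, then a right triangle with that diagonal and the height.
Formula: d = sqrt(l^2 + w^2 + h^2)
l^2 + w^2 + h^2 = 57.76 + 79.21 + 49 = 185.97
d = sqrt(185.97)
d = 13.6371
13.6371 units


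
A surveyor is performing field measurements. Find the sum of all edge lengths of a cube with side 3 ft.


Shape: cube
Side s = 3 ft
A cube has 12 edges, all equal.
Formula: total edge length = 12 * s
Total = 12 * 3
Total = 36
36 ft


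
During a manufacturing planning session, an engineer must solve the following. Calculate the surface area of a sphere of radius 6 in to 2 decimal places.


Shape: sphere
Radius r = 6 in
Formula: SA = 4 * pi * r^2
r^2 = 36
SA = 4 * pi * 36
SA = 144 * pi
SA = 452.39
452.39 in^2


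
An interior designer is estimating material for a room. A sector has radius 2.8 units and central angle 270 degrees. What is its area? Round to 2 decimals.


Shape: circular sector
Radius r = 2.8 units, Angle = 270 degrees
Formula: A = (angle/360) * pi * r^2
r^2 = 7.84
Fraction of circle = 270/360
A = (270/360) * pi * 7.84
A = 5.88 * pi
A = 18.47
18.47 units^2


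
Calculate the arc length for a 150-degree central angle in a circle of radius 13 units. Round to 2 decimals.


Shape: circular arc
Radius r = 13 units, Angle = 150 degrees
Formula: L = (angle/360) * 2 * pi * r
2 * pi * r = 26 * pi
L = (150/360) * 26 * pi
L = 10.833333 * pi
L = 34.03
34.03 units


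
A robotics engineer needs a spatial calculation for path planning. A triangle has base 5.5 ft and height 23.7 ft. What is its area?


Shape: triangle
Base b = 5.5 ft, Height h = 23.7 ft
Formula: A = (1/2) * b * h
A = 0.5 * 5.5 * 23.7
A = 0.5 * 130.35
A = 65.175
65.175 ft^2


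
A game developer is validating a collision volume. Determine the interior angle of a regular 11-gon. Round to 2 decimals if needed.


Shape: regular hendecagon (11 sides)
Formula: interior angle = (n - 2) * 180 / n
(n - 2) = 9
(n - 2) * 180 = 1620
angle = 1620 / 11
angle = 147.27
147.27 degrees


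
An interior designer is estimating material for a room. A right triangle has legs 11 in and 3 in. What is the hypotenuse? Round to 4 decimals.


Shape: right triangle
Legs a = 11 in, b = 3 in
Formula: c = sqrt(a^2 + b^2)
a^2 = 121, b^2 = 9
a^2 + b^2 = 130
c = sqrt(130)
c = 11.4018
11.4018 in


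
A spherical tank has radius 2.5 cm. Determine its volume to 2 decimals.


Shape: sphere
Radius r = 2.5 cm
Formula: V = (4/3) * pi * r^3
r^3 = 15.625
(4/3) * 15.625 = 20.833333
V = 20.833333 * pi
V = 65.45
65.45 cm^3


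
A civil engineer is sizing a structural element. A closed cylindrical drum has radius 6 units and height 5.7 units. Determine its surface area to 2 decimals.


Shape: closed cylinder
Radius r = 6 units, Height h = 5.7 units
Formula: SA = 2*pi*r^2 + 2*pi*r*h = 2*pi*r*(r + h)
r + h = 11.7
2 * r * (r + h) = 2 * 6 * 11.7 = 140.4
SA = 140.4 * pi
SA = 441.08
441.08 units^2


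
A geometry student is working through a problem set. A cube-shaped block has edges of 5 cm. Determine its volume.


Shape: cube
Side s = 5 cm
Formula: V = s^3
V = 5 * 5 * 5
V = 25 * 5
V = 125
125 cm^3


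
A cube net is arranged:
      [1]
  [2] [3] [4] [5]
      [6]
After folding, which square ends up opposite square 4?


Net: cross layout. Take square 3 as the base (bottom).
Fold the four squares in the horizontal row up around 3: 2 -> left, 4 -> right, 5 wraps to the top.
Fold 1 and 6 up from 3: 1 -> back, 6 -> front.
Opposite pairs are therefore: (1, 6), (2, 4), (3, 5).
Face 4 is opposite face 2.
face 2


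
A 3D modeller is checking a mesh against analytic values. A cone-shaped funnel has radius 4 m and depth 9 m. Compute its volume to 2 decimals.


Shape: cone
Radius r = 4 m, Height h = 9 m
Formula: V = (1/3) * pi * r^2 * h
r^2 = 16
pi * r^2 * h = pi * 16 * 9 = 144 * pi
V = 144 * pi / 3
V = 150.8
150.8 m^3


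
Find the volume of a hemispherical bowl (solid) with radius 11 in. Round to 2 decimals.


Shape: hemisphere (half of a sphere)
Radius r = 11 in
Formula: V = (1/2) * (4/3) * pi * r^3 = (2/3) * pi * r^3
r^3 = 1331
(2/3) * 1331 = 887.333333
V = 887.333333 * pi
V = 2787.64
2787.64 in^3


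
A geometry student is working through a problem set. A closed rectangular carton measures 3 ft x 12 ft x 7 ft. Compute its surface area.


Shape: rectangular prism
l = 3 ft, w = 12 ft, h = 7 ft
Formula: SA = 2(lw + lh + wh)
lw = 36, lh = 21, wh = 84
lw + lh + wh = 141
SA = 2 * 141
SA = 282
282 ft^2


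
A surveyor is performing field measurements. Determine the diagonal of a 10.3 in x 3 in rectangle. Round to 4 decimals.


Shape: rectangle (diagonal via Pythagoras)
Sides: 10.3 in and 3 in
Formula: d = sqrt(l^2 + w^2)
l^2 = 106.09, w^2 = 9
l^2 + w^2 = 115.09
d = sqrt(115.09)
d = 10.728
10.728 in


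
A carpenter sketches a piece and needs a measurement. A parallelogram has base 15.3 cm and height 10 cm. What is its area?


Shape: parallelogram
Base b = 15.3 cm, Height h = 10 cm
Formula: A = b * h
A = 15.3 * 10
A = 153
153 cm^2


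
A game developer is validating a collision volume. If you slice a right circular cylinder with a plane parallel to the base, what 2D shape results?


Solid: right circular cylinder
Cutting plane: parallel to the base
Visualize the intersection of the plane with the solid's surface.
The boundary of the cut region is a circle.
circle


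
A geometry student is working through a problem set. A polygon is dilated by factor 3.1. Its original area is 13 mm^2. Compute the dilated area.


Linear scale factor k = 3.1
Original area = 13 mm^2
Rule: under a linear scaling by k, areas scale by k^2.
k^2 = 3.1^2 = 9.61
New area = 13 * 9.61
New area = 124.93
124.93 mm^2


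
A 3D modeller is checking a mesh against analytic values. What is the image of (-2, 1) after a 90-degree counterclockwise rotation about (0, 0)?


Transformation: rotation about the origin
Original point: (-2, 1)
Rule for 90 deg counterclockwise: (x, y) -> (-y, x)
Apply: (-2, 1) -> (-1, -2)
(-1, -2)


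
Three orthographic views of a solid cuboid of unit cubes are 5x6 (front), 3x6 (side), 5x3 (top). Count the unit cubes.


Orthographic views of a solid rectangular block:
Front view 5 x 6 -> length = 5, height = 6
Side view 3 x 6 -> width = 3, height = 6 (consistent)
Top view 5 x 3 -> confirms length = 5, width = 3
The block is 5 x 3 x 6.
Total unit cubes = 5 * 3 * 6 = 90
90 unit cubes


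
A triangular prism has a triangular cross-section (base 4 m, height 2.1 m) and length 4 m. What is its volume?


Shape: triangular prism
Triangle base = 4 m, triangle height = 2.1 m, prism length L = 4 m
Formula: V = (1/2 * b * h_tri) * L
Cross-section area = 0.5 * 4 * 2.1 = 4.2
V = 4.2 * 4
V = 16.8
16.8 m^3


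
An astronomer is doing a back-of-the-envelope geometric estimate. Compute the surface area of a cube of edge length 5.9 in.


Shape: cube
Side s = 5.9 in
A cube has 6 square faces.
Formula: SA = 6 * s^2
s^2 = 34.81
SA = 6 * 34.81
SA = 208.86
208.86 in^2


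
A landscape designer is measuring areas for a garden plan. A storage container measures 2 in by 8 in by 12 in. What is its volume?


Shape: rectangular prism
l = 2 in, w = 8 in, h = 12 in
Formula: V = l * w * h
V = 2 * 8 * 12
V = 16 * 12
V = 192
192 in^3


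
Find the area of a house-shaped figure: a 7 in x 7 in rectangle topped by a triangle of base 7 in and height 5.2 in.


Composite shape: rectangle + triangle
Rectangle area = 7 * 7 = 49
Triangle area = 0.5 * 7 * 5.2 = 18.2
Total = 49 + 18.2
Total = 67.2
67.2 in^2


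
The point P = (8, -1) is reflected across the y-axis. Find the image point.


Transformation: reflection
Original point: (8, -1)
Rule for reflection over the y-axis: (x, y) -> (-x, y)
Apply: (8, -1) -> (-8, -1)
(-8, -1)


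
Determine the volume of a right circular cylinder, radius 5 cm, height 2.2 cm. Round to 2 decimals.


Shape: cylinder
Radius r = 5 cm, Height h = 2.2 cm
Formula: V = pi * r^2 * h
r^2 = 25
V = pi * 25 * 2.2
V = 55 * pi
V = 172.79
172.79 cm^3


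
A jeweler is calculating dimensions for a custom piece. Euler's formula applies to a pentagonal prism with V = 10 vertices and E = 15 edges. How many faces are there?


Polyhedron: pentagonal prism
Euler's formula for convex polyhedra: V - E + F = 2
Given: V = 10 vertices and E = 15 edges
Solve for F:
F = 2 + E - V = 2 + 15 - 10 = 7
7 faces


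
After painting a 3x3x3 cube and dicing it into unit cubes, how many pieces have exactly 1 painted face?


Large cube: 3 x 3 x 3, cut into unit cubes.
n = 3, so n - 2 = 1
Cubes with 1 painted face lie in the interior of each face.
A cube has 6 faces; each contributes (n - 2)^2 = 1 such cubes.
Count = 6 * 1 = 6
6 unit cubes


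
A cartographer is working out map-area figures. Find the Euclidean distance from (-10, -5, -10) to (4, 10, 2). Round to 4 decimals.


3D distance between two points
P1 = (-10, -5, -10), P2 = (4, 10, 2)
Formula: d = sqrt((x2-x1)^2 + (y2-y1)^2 + (z2-z1)^2)
dx = 4 - -10 = 14
dy = 10 - -5 = 15
dz = 2 - -10 = 12
dx^2 + dy^2 + dz^2 = 196 + 225 + 144 = 565
d = sqrt(565)
d = 23.7697
23.7697 units


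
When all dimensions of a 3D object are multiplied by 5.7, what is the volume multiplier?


Linear scale factor k = 5.7
Rule: under a linear scaling by k, volumes scale by k^3.
k^3 = 5.7 * 5.7 * 5.7
k^3 = 32.49 * 5.7
k^3 = 185.193
Volume scales by a factor of 185.193.
185.193 (dimensionless)


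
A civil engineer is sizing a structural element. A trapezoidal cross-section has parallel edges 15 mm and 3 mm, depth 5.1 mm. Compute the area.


Shape: trapezoid
Parallel sides a = 15 mm, b = 3 mm; Height h = 5.1 mm
Formula: A = (a + b) * h / 2
a + b = 15 + 3 = 18
A = 18 * 5.1 / 2
A = 91.8 / 2
A = 45.9
45.9 mm^2


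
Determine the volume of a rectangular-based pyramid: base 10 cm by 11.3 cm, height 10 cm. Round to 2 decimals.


Shape: rectangular pyramid
Base: 10 cm x 11.3 cm, Height h = 10 cm
Formula: V = (1/3) * base_area * h
base_area = 10 * 11.3 = 113
base_area * h = 113 * 10 = 1130
V = 1130 / 3
V = 376.67
376.67 cm^3


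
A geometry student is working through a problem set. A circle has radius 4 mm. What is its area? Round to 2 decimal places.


Shape: circle
Radius r = 4 mm
Formula: A = pi * r^2
r^2 = 4^2 = 16
A = pi * 16
A = 50.27
50.27 mm^2


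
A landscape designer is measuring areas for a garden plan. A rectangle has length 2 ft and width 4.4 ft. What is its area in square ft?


Shape: rectangle
Length l = 2 ft, Width w = 4.4 ft
Formula: A = l * w
A = 2 * 4.4
A = 8.8
8.8 ft^2


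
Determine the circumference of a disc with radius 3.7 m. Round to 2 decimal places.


Shape: circle
Radius r = 3.7 m
Formula: C = 2 * pi * r
C = 2 * pi * 3.7
C = 7.4 * pi
C = 23.25
23.25 m


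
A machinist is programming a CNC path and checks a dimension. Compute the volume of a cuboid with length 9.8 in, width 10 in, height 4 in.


Shape: rectangular prism
l = 9.8 in, w = 10 in, h = 4 in
Formula: V = l * w * h
V = 9.8 * 10 * 4
V = 98 * 4
V = 392
392 in^3


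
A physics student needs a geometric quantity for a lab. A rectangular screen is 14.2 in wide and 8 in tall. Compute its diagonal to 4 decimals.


Shape: rectangle (diagonal via Pythagoras)
Sides: 14.2 in and 8 in
Formula: d = sqrt(l^2 + w^2)
l^2 = 201.64, w^2 = 64
l^2 + w^2 = 265.64
d = sqrt(265.64)
d = 16.2985
16.2985 in


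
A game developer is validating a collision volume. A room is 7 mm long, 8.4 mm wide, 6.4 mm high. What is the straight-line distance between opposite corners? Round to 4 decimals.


Shape: rectangular box (space diagonal)
l = 7 mm, w = 8.4 mm, h = 6.4 mm
Visualize: the diagonal of the base, then a right triangle with that diagonal and the height.
Formula: d = sqrt(l^2 + w^2 + h^2)
l^2 + w^2 + h^2 = 49 + 70.56 + 40.96 = 160.52
d = sqrt(160.52)
d = 12.6696
12.6696 mm


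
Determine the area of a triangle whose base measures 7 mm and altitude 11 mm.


Shape: triangle
Base b = 7 mm, Height h = 11 mm
Formula: A = (1/2) * b * h
A = 0.5 * 7 * 11
A = 0.5 * 77
A = 38.5
38.5 mm^2


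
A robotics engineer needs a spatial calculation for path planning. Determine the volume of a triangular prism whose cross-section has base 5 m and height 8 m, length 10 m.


Shape: triangular prism
Triangle base = 5 m, triangle height = 8 m, prism length L = 10 m
Formula: V = (1/2 * b * h_tri) * L
Cross-section area = 0.5 * 5 * 8 = 20
V = 20 * 10
V = 200
200 m^3


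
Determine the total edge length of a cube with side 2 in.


Shape: cube
Side s = 2 in
A cube has 12 edges, all equal.
Formula: total edge length = 12 * s
Total = 12 * 2
Total = 24
24 in


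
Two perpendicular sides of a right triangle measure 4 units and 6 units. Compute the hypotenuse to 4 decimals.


Shape: right triangle
Legs a = 4 units, b = 6 units
Formula: c = sqrt(a^2 + b^2)
a^2 = 16, b^2 = 36
a^2 + b^2 = 52
c = sqrt(52)
c = 7.2111
7.2111 units


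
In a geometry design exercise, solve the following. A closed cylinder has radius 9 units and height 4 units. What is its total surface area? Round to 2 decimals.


Shape: closed cylinder
Radius r = 9 units, Height h = 4 units
Formula: SA = 2*pi*r^2 + 2*pi*r*h = 2*pi*r*(r + h)
r + h = 13
2 * r * (r + h) = 2 * 9 * 13 = 234
SA = 234 * pi
SA = 735.13
735.13 units^2


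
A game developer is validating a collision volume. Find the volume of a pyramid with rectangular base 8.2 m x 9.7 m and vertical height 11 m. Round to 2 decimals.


Shape: rectangular pyramid
Base: 8.2 m x 9.7 m, Height h = 11 m
Formula: V = (1/3) * base_area * h
base_area = 8.2 * 9.7 = 79.54
base_area * h = 79.54 * 11 = 874.94
V = 874.94 / 3
V = 291.65
291.65 m^3


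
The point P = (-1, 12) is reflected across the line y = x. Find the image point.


Transformation: reflection
Original point: (-1, 12)
Rule for reflection over y = x: (x, y) -> (y, x)
Apply: (-1, 12) -> (12, -1)
(12, -1)


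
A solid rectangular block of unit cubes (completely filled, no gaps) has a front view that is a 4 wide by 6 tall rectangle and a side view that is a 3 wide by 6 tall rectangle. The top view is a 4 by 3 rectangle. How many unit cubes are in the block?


Orthographic views of a solid rectangular block:
Front view 4 x 6 -> length = 4, height = 6
Side view 3 x 6 -> width = 3, height = 6 (consistent)
Top view 4 x 3 -> confirms length = 4, width = 3
The block is 4 x 3 x 6.
Total unit cubes = 4 * 3 * 6 = 72
72 unit cubes


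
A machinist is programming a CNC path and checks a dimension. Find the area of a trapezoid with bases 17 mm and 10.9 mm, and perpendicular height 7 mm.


Shape: trapezoid
Parallel sides a = 17 mm, b = 10.9 mm; Height h = 7 mm
Formula: A = (a + b) * h / 2
a + b = 17 + 10.9 = 27.9
A = 27.9 * 7 / 2
A = 195.3 / 2
A = 97.65
97.65 mm^2


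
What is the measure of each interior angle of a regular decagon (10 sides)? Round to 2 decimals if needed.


Shape: regular decagon (10 sides)
Formula: interior angle = (n - 2) * 180 / n
(n - 2) = 8
(n - 2) * 180 = 1440
angle = 1440 / 10
angle = 144
144 degrees


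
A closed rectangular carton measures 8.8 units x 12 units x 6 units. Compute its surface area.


Shape: rectangular prism
l = 8.8 units, w = 12 units, h = 6 units
Formula: SA = 2(lw + lh + wh)
lw = 105.6, lh = 52.8, wh = 72
lw + lh + wh = 230.4
SA = 2 * 230.4
SA = 460.8
460.8 units^2


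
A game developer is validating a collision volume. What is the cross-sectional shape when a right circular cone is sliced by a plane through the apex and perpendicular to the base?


Solid: right circular cone
Cutting plane: through the apex and perpendicular to the base
Visualize the intersection of the plane with the solid's surface.
The boundary of the cut region is a isosceles triangle.
isosceles triangle


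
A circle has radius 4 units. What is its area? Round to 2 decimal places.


Shape: circle
Radius r = 4 units
Formula: A = pi * r^2
r^2 = 4^2 = 16
A = pi * 16
A = 50.27
50.27 units^2


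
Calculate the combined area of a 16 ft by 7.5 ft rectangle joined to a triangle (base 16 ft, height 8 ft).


Composite shape: rectangle + triangle
Rectangle area = 16 * 7.5 = 120
Triangle area = 0.5 * 16 * 8 = 64
Total = 120 + 64
Total = 184
184 ft^2


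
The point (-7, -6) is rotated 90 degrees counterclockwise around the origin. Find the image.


Transformation: rotation about the origin
Original point: (-7, -6)
Rule for 90 deg counterclockwise: (x, y) -> (-y, x)
Apply: (-7, -6) -> (6, -7)
(6, -7)


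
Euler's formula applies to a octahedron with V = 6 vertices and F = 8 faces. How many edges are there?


Polyhedron: octahedron
Euler's formula for convex polyhedra: V - E + F = 2
Given: V = 6 vertices and F = 8 faces
Solve for E:
E = V + F - 2 = 6 + 8 - 2 = 12
12 edges


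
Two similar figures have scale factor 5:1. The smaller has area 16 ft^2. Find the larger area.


Linear scale factor k = 5
Original area = 16 ft^2
Rule: under a linear scaling by k, areas scale by k^2.
k^2 = 5^2 = 25
New area = 16 * 25
New area = 400
400 ft^2


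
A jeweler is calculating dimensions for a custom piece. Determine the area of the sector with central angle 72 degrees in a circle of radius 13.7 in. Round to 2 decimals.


Shape: circular sector
Radius r = 13.7 in, Angle = 72 degrees
Formula: A = (angle/360) * pi * r^2
r^2 = 187.69
Fraction of circle = 72/360
A = (72/360) * pi * 187.69
A = 37.538 * pi
A = 117.93
117.93 in^2


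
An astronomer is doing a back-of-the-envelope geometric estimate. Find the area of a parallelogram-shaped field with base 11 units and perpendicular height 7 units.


Shape: parallelogram
Base b = 11 units, Height h = 7 units
Formula: A = b * h
A = 11 * 7
A = 77
77 units^2


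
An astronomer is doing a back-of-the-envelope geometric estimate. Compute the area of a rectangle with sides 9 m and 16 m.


Shape: rectangle
Length l = 9 m, Width w = 16 m
Formula: A = l * w
A = 9 * 16
A = 144
144 m^2


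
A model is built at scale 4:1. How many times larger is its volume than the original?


Linear scale factor k = 4
Rule: under a linear scaling by k, volumes scale by k^3.
k^3 = 4 * 4 * 4
k^3 = 16 * 4
k^3 = 64
Volume scales by a factor of 64.
64 (dimensionless)


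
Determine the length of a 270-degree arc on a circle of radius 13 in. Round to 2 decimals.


Shape: circular arc
Radius r = 13 in, Angle = 270 degrees
Formula: L = (angle/360) * 2 * pi * r
2 * pi * r = 26 * pi
L = (270/360) * 26 * pi
L = 19.5 * pi
L = 61.26
61.26 in


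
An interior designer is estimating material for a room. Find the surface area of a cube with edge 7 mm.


Shape: cube
Side s = 7 mm
A cube has 6 square faces.
Formula: SA = 6 * s^2
s^2 = 49
SA = 6 * 49
SA = 294
294 mm^2


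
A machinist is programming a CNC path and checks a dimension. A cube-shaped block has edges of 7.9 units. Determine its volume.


Shape: cube
Side s = 7.9 units
Formula: V = s^3
V = 7.9 * 7.9 * 7.9
V = 62.41 * 7.9
V = 493.039
493.039 units^3


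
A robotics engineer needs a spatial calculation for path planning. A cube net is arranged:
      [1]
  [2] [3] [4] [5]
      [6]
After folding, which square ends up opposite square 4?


Net: cross layout. Take square 3 as the base (bottom).
Fold the four squares in the horizontal row up around 3: 2 -> left, 4 -> right, 5 wraps to the top.
Fold 1 and 6 up from 3: 1 -> back, 6 -> front.
Opposite pairs are therefore: (1, 6), (2, 4), (3, 5).
Face 4 is opposite face 2.
face 2


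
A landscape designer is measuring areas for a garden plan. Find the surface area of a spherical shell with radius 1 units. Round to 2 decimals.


Shape: sphere
Radius r = 1 units
Formula: SA = 4 * pi * r^2
r^2 = 1
SA = 4 * pi * 1
SA = 4 * pi
SA = 12.57
12.57 units^2


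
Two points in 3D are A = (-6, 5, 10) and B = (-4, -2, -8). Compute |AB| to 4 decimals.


3D distance between two points
P1 = (-6, 5, 10), P2 = (-4, -2, -8)
Formula: d = sqrt((x2-x1)^2 + (y2-y1)^2 + (z2-z1)^2)
dx = -4 - -6 = 2
dy = -2 - 5 = -7
dz = -8 - 10 = -18
dx^2 + dy^2 + dz^2 = 4 + 49 + 324 = 377
d = sqrt(377)
d = 19.4165
19.4165 units


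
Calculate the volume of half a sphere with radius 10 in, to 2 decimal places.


Shape: hemisphere (half of a sphere)
Radius r = 10 in
Formula: V = (1/2) * (4/3) * pi * r^3 = (2/3) * pi * r^3
r^3 = 1000
(2/3) * 1000 = 666.666667
V = 666.666667 * pi
V = 2094.4
2094.4 in^3


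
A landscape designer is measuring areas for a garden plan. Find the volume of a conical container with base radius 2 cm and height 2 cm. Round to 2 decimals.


Shape: cone
Radius r = 2 cm, Height h = 2 cm
Formula: V = (1/3) * pi * r^2 * h
r^2 = 4
pi * r^2 * h = pi * 4 * 2 = 8 * pi
V = 8 * pi / 3
V = 8.38
8.38 cm^3


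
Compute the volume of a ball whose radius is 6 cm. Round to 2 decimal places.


Shape: sphere
Radius r = 6 cm
Formula: V = (4/3) * pi * r^3
r^3 = 216
(4/3) * 216 = 288
V = 288 * pi
V = 904.78
904.78 cm^3


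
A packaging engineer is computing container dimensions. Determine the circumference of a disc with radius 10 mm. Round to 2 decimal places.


Shape: circle
Radius r = 10 mm
Formula: C = 2 * pi * r
C = 2 * pi * 10
C = 20 * pi
C = 62.83
62.83 mm


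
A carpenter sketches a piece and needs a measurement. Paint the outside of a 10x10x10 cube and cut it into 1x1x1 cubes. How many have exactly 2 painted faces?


Large cube: 10 x 10 x 10, cut into unit cubes.
n = 10, so n - 2 = 8
Cubes with 2 painted faces lie along the edges, excluding corners.
A cube has 12 edges; each contributes (n - 2) = 8 such cubes.
Count = 12 * 8 = 96
96 unit cubes


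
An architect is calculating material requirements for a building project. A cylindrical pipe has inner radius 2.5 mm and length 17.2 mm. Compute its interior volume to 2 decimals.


Shape: cylinder
Radius r = 2.5 mm, Height h = 17.2 mm
Formula: V = pi * r^2 * h
r^2 = 6.25
V = pi * 6.25 * 17.2
V = 107.5 * pi
V = 337.72
337.72 mm^3


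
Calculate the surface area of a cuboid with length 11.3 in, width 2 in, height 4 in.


Shape: rectangular prism
l = 11.3 in, w = 2 in, h = 4 in
Formula: SA = 2(lw + lh + wh)
lw = 22.6, lh = 45.2, wh = 8
lw + lh + wh = 75.8
SA = 2 * 75.8
SA = 151.6
151.6 in^2


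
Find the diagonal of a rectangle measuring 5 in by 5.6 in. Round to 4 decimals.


Shape: rectangle (diagonal via Pythagoras)
Sides: 5 in and 5.6 in
Formula: d = sqrt(l^2 + w^2)
l^2 = 25, w^2 = 31.36
l^2 + w^2 = 56.36
d = sqrt(56.36)
d = 7.5073
7.5073 in
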